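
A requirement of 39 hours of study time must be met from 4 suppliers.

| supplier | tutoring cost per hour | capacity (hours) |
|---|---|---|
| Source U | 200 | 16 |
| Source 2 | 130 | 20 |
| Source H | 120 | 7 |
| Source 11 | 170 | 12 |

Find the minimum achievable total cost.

5480

Use suppliers in increasing cost order.
Source H (120): use full 7 — 32 hours to go.
Source 2 at 130: take all 20 hours — 12 still needed.
Source 11 at 170: take all 12 hours — 0 still needed.
Source U: unused.
Cost = 7×120 + 20×130 + 12×170 = 5480.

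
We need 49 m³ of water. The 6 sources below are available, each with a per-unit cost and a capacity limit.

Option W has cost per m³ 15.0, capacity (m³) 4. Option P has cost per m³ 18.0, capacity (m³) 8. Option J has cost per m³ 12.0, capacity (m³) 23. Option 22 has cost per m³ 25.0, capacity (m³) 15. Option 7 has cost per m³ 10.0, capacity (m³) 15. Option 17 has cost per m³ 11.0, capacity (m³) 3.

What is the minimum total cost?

591

Use sources in increasing cost order.
Option 7 (10.0): use full 15 → 34 m³ to go.
Option 17 at 11.0: take all 3 m³ → 31 still needed.
Option J at 12.0: take all 23 m³ → 8 still needed.
Take 4 from Option W at 15.0 → need 4 more.
Option P (18.0): take the remaining 4 → done.
Option 22: unused.
Cost = 15×10.0 + 3×11.0 + 23×12.0 + 4×15.0 + 4×18.0 = 591.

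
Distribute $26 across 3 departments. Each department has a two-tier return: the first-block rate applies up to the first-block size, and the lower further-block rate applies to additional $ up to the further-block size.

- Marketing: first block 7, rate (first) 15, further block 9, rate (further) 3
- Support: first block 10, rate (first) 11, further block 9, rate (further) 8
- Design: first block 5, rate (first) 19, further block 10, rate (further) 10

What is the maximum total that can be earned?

350

Order all 6 blocks by rate: Design/T1 19 > Marketing/T1 15 > Support/T1 11 > Design/T2 10 > Support/T2 8 > Marketing/T2 3.
Design/T1 (19): +5 — 21 left.
Marketing T1 at 15: fill all 7 — 14 left.
Support/T1 (11): +10 — 4 left.
4 remain; put them into Design T2 at 10.
Total = 19×5 + 15×7 + 11×10 + 10×4 = 350.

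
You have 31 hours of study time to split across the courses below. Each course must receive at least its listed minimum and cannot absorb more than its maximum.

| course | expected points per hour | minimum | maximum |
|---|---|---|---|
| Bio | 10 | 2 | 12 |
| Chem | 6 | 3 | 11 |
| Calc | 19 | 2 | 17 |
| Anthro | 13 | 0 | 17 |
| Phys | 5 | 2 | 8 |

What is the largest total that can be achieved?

462

Meeting every minimum uses 2+3+2+0+2 = 9 hours, leaving 22.
Order the courses by expected points per hour: Calc 19 > Anthro 13 > Bio 10 > Chem 6 > Phys 5.
Calc takes 15 more to reach its cap of 17 → 7 left.
Only 7 left; Anthro takes them to reach 7.
Total = 10×2 + 6×3 + 19×17 + 13×7 + 5×2 = 462.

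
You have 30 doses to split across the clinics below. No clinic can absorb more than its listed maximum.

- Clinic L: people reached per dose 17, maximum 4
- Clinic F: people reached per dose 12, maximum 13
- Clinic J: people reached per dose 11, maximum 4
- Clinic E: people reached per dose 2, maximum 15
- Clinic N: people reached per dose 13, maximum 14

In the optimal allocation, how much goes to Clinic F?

Highest people reached per dose first: Clinic L 17 > Clinic N 13 > Clinic F 12 > Clinic J 11 > Clinic E 2.
Give Clinic L 4 to hit its cap of 4 — 26 left.
Clinic N: +14 to 14 (cap) — 12 left.
Only 12 left; Clinic F takes them to reach 12.

12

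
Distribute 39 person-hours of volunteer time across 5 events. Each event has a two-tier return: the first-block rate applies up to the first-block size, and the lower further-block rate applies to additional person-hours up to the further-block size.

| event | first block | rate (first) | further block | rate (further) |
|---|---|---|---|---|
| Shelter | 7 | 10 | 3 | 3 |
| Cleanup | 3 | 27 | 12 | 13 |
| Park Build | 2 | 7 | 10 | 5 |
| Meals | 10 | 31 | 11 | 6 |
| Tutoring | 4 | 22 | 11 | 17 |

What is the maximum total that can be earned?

809

Rank every tier by rate: Meals/T1 31 > Cleanup/T1 27 > Tutoring/T1 22 > Tutoring/T2 17 > Cleanup/T2 13 > Shelter/T1 10 > Park Build/T1 7 > Meals/T2 6 > Park Build/T2 5 > Shelter/T2 3.
Meals T1 at 31: fill all 10 — 29 left.
Fill Cleanup T1 block (3 at 27) — 26 left.
Tutoring/T1 (22): +4 — 22 left.
Fill Tutoring T2 block (11 at 17) — 11 left.
Cleanup T2 at 13: only 11 left, fill 11.
Total = 31×10 + 27×3 + 22×4 + 17×11 + 13×11 = 809.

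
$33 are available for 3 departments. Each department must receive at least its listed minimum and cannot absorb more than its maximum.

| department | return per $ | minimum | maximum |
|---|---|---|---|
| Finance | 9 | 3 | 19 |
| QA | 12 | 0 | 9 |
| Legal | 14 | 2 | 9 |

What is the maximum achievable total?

369

Meeting every minimum uses 3+0+2 = 5 $, leaving 28.
Highest return per $ first: Legal 14 > QA 12 > Finance 9.
Legal takes 7 more to reach its cap of 9 — 21 left.
QA: +9 to 9 (cap) — 12 left.
Finance: +12 (room for 16) → 15. Pool exhausted.
Total = 9×15 + 12×9 + 14×9 = 369.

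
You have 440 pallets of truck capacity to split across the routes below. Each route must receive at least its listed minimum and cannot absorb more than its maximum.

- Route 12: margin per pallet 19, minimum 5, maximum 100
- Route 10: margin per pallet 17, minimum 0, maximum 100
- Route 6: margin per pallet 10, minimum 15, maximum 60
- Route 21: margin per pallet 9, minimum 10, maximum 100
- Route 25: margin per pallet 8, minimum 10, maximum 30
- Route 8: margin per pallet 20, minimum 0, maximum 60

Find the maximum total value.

6460

Meeting every minimum uses 5+0+15+10+10+0 = 40 pallets, leaving 400.
Order the routes by margin per pallet: Route 8 20 > Route 12 19 > Route 10 17 > Route 6 10 > Route 21 9 > Route 25 8.
Give Route 8 60 more to hit its cap of 60 → 340 left.
Route 12: +95 to 100 (cap) → 245 left.
Route 10 takes 100 more to reach its cap of 100 → 145 left.
Route 6 takes 45 more to reach its cap of 60 → 100 left.
Give Route 21 90 more to hit its cap of 100 → 10 left.
Only 10 left; Route 25 takes them to reach 20.
Total = 19×100 + 17×100 + 10×60 + 9×100 + 8×20 + 20×60 = 6460.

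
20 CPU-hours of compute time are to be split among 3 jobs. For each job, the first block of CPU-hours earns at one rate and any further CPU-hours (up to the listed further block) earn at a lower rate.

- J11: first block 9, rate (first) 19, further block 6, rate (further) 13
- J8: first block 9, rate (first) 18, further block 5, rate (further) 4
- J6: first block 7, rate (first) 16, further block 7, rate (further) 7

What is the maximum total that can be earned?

365

Rank every tier by rate: J11/first 19 > J8/first 18 > J6/first 16 > J11/second 13 > J6/second 7 > J8/second 4.
J11 first at 19: fill all 9 ; 11 left.
Fill J8 first block (9 at 18) ; 2 left.
J6/first: +2 of 7 at 16; pool empty.
Total = 19×9 + 18×9 + 16×2 = 365.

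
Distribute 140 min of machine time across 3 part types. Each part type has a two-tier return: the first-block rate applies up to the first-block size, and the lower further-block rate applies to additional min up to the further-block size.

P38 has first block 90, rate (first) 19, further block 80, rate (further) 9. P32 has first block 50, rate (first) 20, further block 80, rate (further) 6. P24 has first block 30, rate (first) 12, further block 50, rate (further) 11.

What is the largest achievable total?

Treat each block as its own option and order by rate: P32/tier1 20 > P38/tier1 19 > P24/tier1 12 > P24/tier2 11 > P38/tier2 9 > P32/tier2 6.
P32 tier1 at 20: fill all 50 ; 90 left.
P38/tier1 (19): +90 ; 0 left.
Total = 20×50 + 19×90 = 2710.

2710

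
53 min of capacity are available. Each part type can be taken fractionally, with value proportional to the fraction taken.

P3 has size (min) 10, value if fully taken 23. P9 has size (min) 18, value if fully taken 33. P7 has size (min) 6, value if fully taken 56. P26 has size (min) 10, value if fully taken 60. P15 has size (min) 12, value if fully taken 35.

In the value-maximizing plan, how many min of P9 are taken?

15

Best value per unit of size first: P7 56/6≈9.33, P26 60/10≈6, P15 35/12≈2.92, P3 23/10≈2.3, P9 33/18≈1.83.
All 6 min of P7 fit (value 56) ; 47 remain.
P26: take in full, 10 min for value 60 ; 37 left.
All 12 min of P15 fit (value 35) ; 25 remain.
P3: take in full, 10 min for value 23 ; 15 left.
15 min left: a 15/18 share of P9 gives 33×15/18 = 27.5.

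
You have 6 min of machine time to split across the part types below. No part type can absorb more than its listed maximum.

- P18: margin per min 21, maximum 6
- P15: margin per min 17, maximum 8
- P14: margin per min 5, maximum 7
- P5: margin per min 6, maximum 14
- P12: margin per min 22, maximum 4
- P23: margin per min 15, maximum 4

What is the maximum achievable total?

Order the part types by margin per min: P12 22 > P18 21 > P15 17 > P23 15 > P5 6 > P14 5.
P12: +4 to 4 (cap) → 2 left.
Only 2 left; P18 takes them to reach 2.
Total = 21×2 + 22×4 = 130.

130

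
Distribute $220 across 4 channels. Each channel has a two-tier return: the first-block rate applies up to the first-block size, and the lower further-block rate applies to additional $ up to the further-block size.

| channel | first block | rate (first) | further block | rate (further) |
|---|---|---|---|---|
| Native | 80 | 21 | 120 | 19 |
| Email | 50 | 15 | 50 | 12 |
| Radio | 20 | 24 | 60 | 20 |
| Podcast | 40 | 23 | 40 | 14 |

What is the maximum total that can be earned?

4660

Treat each block as its own option and order by rate: Radio/first 24 > Podcast/first 23 > Native/first 21 > Radio/second 20 > Native/second 19 > Email/first 15 > Podcast/second 14 > Email/second 12.
Radio/first (24): +20 ; 200 left.
Podcast/first (23): +40 ; 160 left.
Native first at 21: fill all 80 ; 80 left.
Radio second at 20: fill all 60 ; 20 left.
20 remain; put them into Native second at 19.
Total = 24×20 + 23×40 + 21×80 + 20×60 + 19×20 = 4660.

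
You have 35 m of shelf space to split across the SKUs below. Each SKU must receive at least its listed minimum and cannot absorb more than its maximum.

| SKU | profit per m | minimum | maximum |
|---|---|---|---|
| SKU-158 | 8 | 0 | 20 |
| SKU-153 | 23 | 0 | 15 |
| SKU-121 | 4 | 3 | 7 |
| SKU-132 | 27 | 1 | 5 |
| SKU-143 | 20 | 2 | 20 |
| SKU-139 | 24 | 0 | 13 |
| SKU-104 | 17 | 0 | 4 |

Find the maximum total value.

775

Meeting every minimum uses 0+0+3+1+2+0+0 = 6 m, leaving 29.
Order the SKUs by profit per m: SKU-132 27 > SKU-139 24 > SKU-153 23 > SKU-143 20 > SKU-104 17 > SKU-158 8 > SKU-121 4.
SKU-132: +4 to 5 (cap) → 25 left.
Give SKU-139 13 more to hit its cap of 13 → 12 left.
Only 12 left; SKU-153 takes them to reach 12.
Total = 23×12 + 4×3 + 27×5 + 20×2 + 24×13 = 775.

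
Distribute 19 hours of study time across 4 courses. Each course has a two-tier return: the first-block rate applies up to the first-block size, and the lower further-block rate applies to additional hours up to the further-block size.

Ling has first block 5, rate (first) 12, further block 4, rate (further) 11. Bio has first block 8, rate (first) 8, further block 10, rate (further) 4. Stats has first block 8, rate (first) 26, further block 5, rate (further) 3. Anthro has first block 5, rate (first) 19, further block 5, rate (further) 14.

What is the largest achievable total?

Rank every tier by rate: Stats/first 26 > Anthro/first 19 > Anthro/second 14 > Ling/first 12 > Ling/second 11 > Bio/first 8 > Bio/second 4 > Stats/second 3.
Fill Stats first block (8 at 26) — 11 left.
Fill Anthro first block (5 at 19) — 6 left.
Fill Anthro second block (5 at 14) — 1 left.
Ling first at 12: only 1 left, fill 1.
Total = 26×8 + 19×5 + 14×5 + 12×1 = 385.

385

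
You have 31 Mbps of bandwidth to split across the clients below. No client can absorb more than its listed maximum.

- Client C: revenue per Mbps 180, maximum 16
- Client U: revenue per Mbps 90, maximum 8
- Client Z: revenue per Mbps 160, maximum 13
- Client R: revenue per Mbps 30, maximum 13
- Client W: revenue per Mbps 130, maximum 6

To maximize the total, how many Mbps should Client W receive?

Order the clients by revenue per Mbps: Client C 180 > Client Z 160 > Client W 130 > Client U 90 > Client R 30.
Client C takes 16 to reach its cap of 16 ; 15 left.
Client Z takes 13 to reach its cap of 13 ; 2 left.
Client W has room for 6 but only 2 remain, so it gets 2.

2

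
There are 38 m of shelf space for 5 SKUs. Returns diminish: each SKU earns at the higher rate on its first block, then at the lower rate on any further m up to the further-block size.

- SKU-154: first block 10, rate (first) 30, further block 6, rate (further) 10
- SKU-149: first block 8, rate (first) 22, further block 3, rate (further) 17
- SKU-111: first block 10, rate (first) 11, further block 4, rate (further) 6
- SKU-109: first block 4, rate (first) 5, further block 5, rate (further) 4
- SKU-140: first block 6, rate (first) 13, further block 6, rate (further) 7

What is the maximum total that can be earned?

725

Treat each block as its own option and order by rate: SKU-154/tier1 30 > SKU-149/tier1 22 > SKU-149/tier2 17 > SKU-140/tier1 13 > SKU-111/tier1 11 > SKU-154/tier2 10 > SKU-140/tier2 7 > SKU-111/tier2 6 > SKU-109/tier1 5 > SKU-109/tier2 4.
Fill SKU-154 tier1 block (10 at 30) — 28 left.
Fill SKU-149 tier1 block (8 at 22) — 20 left.
Fill SKU-149 tier2 block (3 at 17) — 17 left.
SKU-140 tier1 at 13: fill all 6 — 11 left.
SKU-111/tier1 (11): +10 — 1 left.
1 remain; put them into SKU-154 tier2 at 10.
Total = 30×10 + 22×8 + 17×3 + 13×6 + 11×10 + 10×1 = 725.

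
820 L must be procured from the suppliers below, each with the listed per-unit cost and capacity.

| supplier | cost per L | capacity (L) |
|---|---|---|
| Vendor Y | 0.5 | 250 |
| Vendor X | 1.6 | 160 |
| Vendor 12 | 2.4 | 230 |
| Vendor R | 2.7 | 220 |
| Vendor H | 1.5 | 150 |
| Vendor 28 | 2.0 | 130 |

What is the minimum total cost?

Use suppliers in increasing cost order.
Vendor Y at 0.5: take all 250 L — 570 still needed.
Take 150 from Vendor H at 1.5 — need 420 more.
Vendor X (1.6): use full 160 — 260 L to go.
Take 130 from Vendor 28 at 2.0 — need 130 more.
Vendor 12 at 2.4: take 130 of its 230 — requirement met.
Vendor R: unused.
Cost = 250×0.5 + 150×1.5 + 160×1.6 + 130×2.0 + 130×2.4 = 1178.

1178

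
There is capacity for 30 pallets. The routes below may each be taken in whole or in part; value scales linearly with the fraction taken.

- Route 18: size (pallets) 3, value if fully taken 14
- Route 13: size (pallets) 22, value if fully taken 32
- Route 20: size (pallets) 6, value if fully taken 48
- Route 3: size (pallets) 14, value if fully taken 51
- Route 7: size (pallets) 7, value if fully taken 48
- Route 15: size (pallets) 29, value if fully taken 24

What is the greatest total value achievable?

161

Rank by value-to-size ratio: Route 20 48/6≈8, Route 7 48/7≈6.86, Route 18 14/3≈4.67, Route 3 51/14≈3.64, Route 13 32/22≈1.45, Route 15 24/29≈0.828.
Take all of Route 20 (6 pallets, value 48) → 24 pallets left.
Route 7: take in full, 7 pallets for value 48 → 17 left.
Take all of Route 18 (3 pallets, value 14) → 14 pallets left.
All 14 pallets of Route 3 fit (value 51) → 0 remain.
Total value = 161.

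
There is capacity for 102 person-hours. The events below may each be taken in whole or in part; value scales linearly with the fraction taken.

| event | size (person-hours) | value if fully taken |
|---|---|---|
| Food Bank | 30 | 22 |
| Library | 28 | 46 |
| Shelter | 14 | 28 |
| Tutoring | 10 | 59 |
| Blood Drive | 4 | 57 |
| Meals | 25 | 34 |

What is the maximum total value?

239.4

Best value per unit of size first: Blood Drive 57/4≈14.2, Tutoring 59/10≈5.9, Shelter 28/14≈2, Library 46/28≈1.64, Meals 34/25≈1.36, Food Bank 22/30≈0.733.
Take all of Blood Drive (4 person-hours, value 57) — 98 person-hours left.
Take all of Tutoring (10 person-hours, value 59) — 88 person-hours left.
All 14 person-hours of Shelter fit (value 28) — 74 remain.
All 28 person-hours of Library fit (value 46) — 46 remain.
Take all of Meals (25 person-hours, value 34) — 21 person-hours left.
Only 21 person-hours remain; take 21/30 of Food Bank for value 22×21/30 = 15.4.
Total value = 239.4.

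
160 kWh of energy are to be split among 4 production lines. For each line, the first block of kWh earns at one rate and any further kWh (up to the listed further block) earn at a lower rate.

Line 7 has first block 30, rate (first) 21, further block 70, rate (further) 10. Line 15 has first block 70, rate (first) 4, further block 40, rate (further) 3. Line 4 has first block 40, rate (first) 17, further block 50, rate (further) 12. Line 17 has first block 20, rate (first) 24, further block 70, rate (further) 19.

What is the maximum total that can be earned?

Order all 8 blocks by rate: Line 17/first 24 > Line 7/first 21 > Line 17/second 19 > Line 4/first 17 > Line 4/second 12 > Line 7/second 10 > Line 15/first 4 > Line 15/second 3.
Line 17/first (24): +20 — 140 left.
Line 7/first (21): +30 — 110 left.
Line 17 second at 19: fill all 70 — 40 left.
Line 4 first at 17: fill all 40 — 0 left.
Total = 24×20 + 21×30 + 19×70 + 17×40 = 3120.

3120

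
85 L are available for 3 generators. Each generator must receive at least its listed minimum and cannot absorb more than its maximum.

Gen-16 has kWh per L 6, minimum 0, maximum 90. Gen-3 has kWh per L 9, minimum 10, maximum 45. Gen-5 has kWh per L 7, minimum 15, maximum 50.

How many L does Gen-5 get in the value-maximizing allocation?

40

Meeting every minimum uses 0+10+15 = 25 L, leaving 60.
Rank by kWh per L: Gen-3 9 > Gen-5 7 > Gen-16 6.
Gen-3: +35 to 45 (cap) ; 25 left.
Gen-5 has room for 35 more but only 25 remain, so it gets 40.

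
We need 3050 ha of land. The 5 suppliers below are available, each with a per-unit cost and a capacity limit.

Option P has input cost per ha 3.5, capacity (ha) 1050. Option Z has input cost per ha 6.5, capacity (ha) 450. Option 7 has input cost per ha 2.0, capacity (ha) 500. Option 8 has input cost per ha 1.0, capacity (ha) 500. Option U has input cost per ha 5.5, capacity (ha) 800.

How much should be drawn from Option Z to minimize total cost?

200

Cheapest first:
Take 500 from Option 8 at 1.0 → need 2550 more.
Option 7 at 2.0: take all 500 ha → 2050 still needed.
Option P (3.5): use full 1050 → 1000 ha to go.
Option U (5.5): use full 800 → 200 ha to go.
Take 200 from Option Z at 6.5 to finish.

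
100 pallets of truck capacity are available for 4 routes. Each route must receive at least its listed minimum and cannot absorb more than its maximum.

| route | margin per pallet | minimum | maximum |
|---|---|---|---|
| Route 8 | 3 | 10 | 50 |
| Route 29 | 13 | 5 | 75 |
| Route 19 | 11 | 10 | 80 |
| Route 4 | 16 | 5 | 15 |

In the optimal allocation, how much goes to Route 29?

65

Meeting every minimum uses 10+5+10+5 = 30 pallets, leaving 70.
Highest margin per pallet first: Route 4 16 > Route 29 13 > Route 19 11 > Route 8 3.
Route 4 takes 10 more to reach its cap of 15 → 60 left.
Only 60 left; Route 29 takes them to reach 65.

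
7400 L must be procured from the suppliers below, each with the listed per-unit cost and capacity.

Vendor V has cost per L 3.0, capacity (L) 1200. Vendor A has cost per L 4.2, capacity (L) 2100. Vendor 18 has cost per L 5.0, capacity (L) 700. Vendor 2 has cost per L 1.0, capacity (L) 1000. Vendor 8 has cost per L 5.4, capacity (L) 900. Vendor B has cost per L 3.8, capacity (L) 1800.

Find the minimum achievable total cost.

Use suppliers in increasing cost order.
Vendor 2 at 1.0: take all 1000 L → 6400 still needed.
Vendor V at 3.0: take all 1200 L → 5200 still needed.
Vendor B (3.8): use full 1800 → 3400 L to go.
Vendor A at 4.2: take all 2100 L → 1300 still needed.
Vendor 18 (5.0): use full 700 → 600 L to go.
Take 600 from Vendor 8 at 5.4 to finish.
Cost = 1000×1.0 + 1200×3.0 + 1800×3.8 + 2100×4.2 + 700×5.0 + 600×5.4 = 27000.

27000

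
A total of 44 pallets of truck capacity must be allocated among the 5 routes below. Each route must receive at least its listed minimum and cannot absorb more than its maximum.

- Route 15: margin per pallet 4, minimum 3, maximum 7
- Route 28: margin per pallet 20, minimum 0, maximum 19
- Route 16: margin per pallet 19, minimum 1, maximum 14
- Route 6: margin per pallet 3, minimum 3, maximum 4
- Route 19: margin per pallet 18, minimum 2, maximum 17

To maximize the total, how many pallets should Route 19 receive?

Meeting every minimum uses 3+0+1+3+2 = 9 pallets, leaving 35.
Order the routes by margin per pallet: Route 28 20 > Route 16 19 > Route 19 18 > Route 15 4 > Route 6 3.
Route 28 takes 19 more to reach its cap of 19 ; 16 left.
Route 16: +13 to 14 (cap) ; 3 left.
Route 19 has room for 15 more but only 3 remain, so it gets 5.

5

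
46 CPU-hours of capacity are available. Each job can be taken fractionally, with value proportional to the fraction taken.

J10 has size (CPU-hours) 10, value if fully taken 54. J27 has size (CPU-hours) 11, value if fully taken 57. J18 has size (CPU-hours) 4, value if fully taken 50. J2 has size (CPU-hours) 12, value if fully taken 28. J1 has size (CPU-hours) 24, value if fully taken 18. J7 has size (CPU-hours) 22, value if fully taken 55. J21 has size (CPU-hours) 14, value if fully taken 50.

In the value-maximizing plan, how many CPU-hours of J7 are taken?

7

Best value per unit of size first: J18 50/4≈12.5, J10 54/10≈5.4, J27 57/11≈5.18, J21 50/14≈3.57, J7 55/22≈2.5, J2 28/12≈2.33, J1 18/24≈0.75.
All 4 CPU-hours of J18 fit (value 50) ; 42 remain.
J10: take in full, 10 CPU-hours for value 54 ; 32 left.
All 11 CPU-hours of J27 fit (value 57) ; 21 remain.
Take all of J21 (14 CPU-hours, value 50) ; 7 CPU-hours left.
7 CPU-hours left: a 7/22 share of J7 gives 55×7/22 = 17.5.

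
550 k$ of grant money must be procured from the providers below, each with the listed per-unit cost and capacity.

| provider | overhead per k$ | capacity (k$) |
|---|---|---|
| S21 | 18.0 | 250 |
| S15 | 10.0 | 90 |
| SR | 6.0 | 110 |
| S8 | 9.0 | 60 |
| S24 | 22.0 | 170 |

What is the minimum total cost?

7480

Cheapest first:
Take 110 from SR at 6.0 ; need 440 more.
S8 (9.0): use full 60 ; 380 k$ to go.
Take 90 from S15 at 10.0 ; need 290 more.
S21 at 18.0: take all 250 k$ ; 40 still needed.
S24 at 22.0: take 40 of its 170 ; requirement met.
Cost = 110×6.0 + 60×9.0 + 90×10.0 + 250×18.0 + 40×22.0 = 7480.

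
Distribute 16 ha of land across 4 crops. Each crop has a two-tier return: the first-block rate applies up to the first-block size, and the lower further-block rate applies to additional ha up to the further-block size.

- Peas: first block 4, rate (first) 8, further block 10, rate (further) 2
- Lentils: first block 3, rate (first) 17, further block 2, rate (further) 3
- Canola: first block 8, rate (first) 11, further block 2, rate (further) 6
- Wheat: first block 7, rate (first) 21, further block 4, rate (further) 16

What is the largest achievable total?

Order all 8 blocks by rate: Wheat/first 21 > Lentils/first 17 > Wheat/second 16 > Canola/first 11 > Peas/first 8 > Canola/second 6 > Lentils/second 3 > Peas/second 2.
Wheat/first (21): +7 — 9 left.
Lentils/first (17): +3 — 6 left.
Wheat second at 16: fill all 4 — 2 left.
2 remain; put them into Canola first at 11.
Total = 21×7 + 17×3 + 16×4 + 11×2 = 284.

284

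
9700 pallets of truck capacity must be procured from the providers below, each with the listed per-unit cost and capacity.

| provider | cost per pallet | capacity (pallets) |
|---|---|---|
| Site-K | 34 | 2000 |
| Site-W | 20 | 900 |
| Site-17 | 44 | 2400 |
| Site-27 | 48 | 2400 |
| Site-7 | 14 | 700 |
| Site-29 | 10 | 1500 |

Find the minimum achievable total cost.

322000

Cheapest first:
Site-29 (10): use full 1500 ; 8200 pallets to go.
Take 700 from Site-7 at 14 ; need 7500 more.
Site-W (20): use full 900 ; 6600 pallets to go.
Site-K at 34: take all 2000 pallets ; 4600 still needed.
Site-17 at 44: take all 2400 pallets ; 2200 still needed.
Take 2200 from Site-27 at 48 to finish.
Cost = 1500×10 + 700×14 + 900×20 + 2000×34 + 2400×44 + 2200×48 = 322000.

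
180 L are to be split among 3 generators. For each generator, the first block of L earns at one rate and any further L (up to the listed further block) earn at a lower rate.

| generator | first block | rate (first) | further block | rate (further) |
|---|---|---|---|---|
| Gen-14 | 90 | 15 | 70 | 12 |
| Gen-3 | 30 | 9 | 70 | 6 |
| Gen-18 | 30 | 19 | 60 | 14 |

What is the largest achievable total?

Rank every tier by rate: Gen-18/tier1 19 > Gen-14/tier1 15 > Gen-18/tier2 14 > Gen-14/tier2 12 > Gen-3/tier1 9 > Gen-3/tier2 6.
Gen-18 tier1 at 19: fill all 30 → 150 left.
Gen-14/tier1 (15): +90 → 60 left.
Gen-18/tier2 (14): +60 → 0 left.
Total = 19×30 + 15×90 + 14×60 = 2760.

2760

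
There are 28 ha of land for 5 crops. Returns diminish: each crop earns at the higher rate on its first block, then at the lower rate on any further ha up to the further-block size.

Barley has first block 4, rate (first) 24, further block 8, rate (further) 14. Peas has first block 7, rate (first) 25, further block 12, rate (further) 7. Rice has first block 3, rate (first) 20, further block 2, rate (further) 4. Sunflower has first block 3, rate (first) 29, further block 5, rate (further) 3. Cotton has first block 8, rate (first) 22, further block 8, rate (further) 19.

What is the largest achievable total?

651

Order all 10 blocks by rate: Sunflower/first 29 > Peas/first 25 > Barley/first 24 > Cotton/first 22 > Rice/first 20 > Cotton/second 19 > Barley/second 14 > Peas/second 7 > Rice/second 4 > Sunflower/second 3.
Fill Sunflower first block (3 at 29) ; 25 left.
Peas/first (25): +7 ; 18 left.
Barley first at 24: fill all 4 ; 14 left.
Cotton/first (22): +8 ; 6 left.
Fill Rice first block (3 at 20) ; 3 left.
Cotton/second: +3 of 8 at 19; pool empty.
Total = 29×3 + 25×7 + 24×4 + 22×8 + 20×3 + 19×3 = 651.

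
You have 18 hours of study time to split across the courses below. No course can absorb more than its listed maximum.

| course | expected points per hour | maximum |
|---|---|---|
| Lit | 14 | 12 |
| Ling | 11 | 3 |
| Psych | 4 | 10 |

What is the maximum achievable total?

Highest expected points per hour first: Lit 14 > Ling 11 > Psych 4.
Give Lit 12 to hit its cap of 12 → 6 left.
Ling takes 3 to reach its cap of 3 → 3 left.
Only 3 left; Psych takes them to reach 3.
Total = 14×12 + 11×3 + 4×3 = 213.

213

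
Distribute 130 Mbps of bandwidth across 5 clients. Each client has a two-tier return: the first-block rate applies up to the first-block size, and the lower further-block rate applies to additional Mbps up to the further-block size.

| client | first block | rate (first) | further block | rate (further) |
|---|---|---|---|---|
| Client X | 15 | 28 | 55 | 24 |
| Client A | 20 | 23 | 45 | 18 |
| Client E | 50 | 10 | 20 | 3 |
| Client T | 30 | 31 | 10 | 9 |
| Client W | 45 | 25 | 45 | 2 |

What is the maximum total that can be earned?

3435

Treat each block as its own option and order by rate: Client T/T1 31 > Client X/T1 28 > Client W/T1 25 > Client X/T2 24 > Client A/T1 23 > Client A/T2 18 > Client E/T1 10 > Client T/T2 9 > Client E/T2 3 > Client W/T2 2.
Client T/T1 (31): +30 ; 100 left.
Client X/T1 (28): +15 ; 85 left.
Client W T1 at 25: fill all 45 ; 40 left.
40 remain; put them into Client X T2 at 24.
Total = 31×30 + 28×15 + 25×45 + 24×40 = 3435.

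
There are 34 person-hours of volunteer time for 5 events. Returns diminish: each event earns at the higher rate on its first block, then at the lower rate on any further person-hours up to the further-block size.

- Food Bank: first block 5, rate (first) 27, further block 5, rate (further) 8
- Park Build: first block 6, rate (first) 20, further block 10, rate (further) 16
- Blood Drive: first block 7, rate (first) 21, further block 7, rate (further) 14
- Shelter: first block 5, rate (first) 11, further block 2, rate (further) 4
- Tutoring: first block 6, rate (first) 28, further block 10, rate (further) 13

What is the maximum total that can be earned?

730

Rank every tier by rate: Tutoring/tier1 28 > Food Bank/tier1 27 > Blood Drive/tier1 21 > Park Build/tier1 20 > Park Build/tier2 16 > Blood Drive/tier2 14 > Tutoring/tier2 13 > Shelter/tier1 11 > Food Bank/tier2 8 > Shelter/tier2 4.
Tutoring tier1 at 28: fill all 6 — 28 left.
Food Bank tier1 at 27: fill all 5 — 23 left.
Blood Drive/tier1 (21): +7 — 16 left.
Fill Park Build tier1 block (6 at 20) — 10 left.
Park Build/tier2 (16): +10 — 0 left.
Total = 28×6 + 27×5 + 21×7 + 20×6 + 16×10 = 730.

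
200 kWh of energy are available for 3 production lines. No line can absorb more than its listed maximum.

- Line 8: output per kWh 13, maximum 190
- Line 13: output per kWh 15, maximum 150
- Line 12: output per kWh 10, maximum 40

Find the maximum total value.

Rank by output per kWh: Line 13 15 > Line 8 13 > Line 12 10.
Line 13: +150 to 150 (cap) — 50 left.
Line 8: +50 (room for 190) → 50. Pool exhausted.
Total = 13×50 + 15×150 = 2900.

2900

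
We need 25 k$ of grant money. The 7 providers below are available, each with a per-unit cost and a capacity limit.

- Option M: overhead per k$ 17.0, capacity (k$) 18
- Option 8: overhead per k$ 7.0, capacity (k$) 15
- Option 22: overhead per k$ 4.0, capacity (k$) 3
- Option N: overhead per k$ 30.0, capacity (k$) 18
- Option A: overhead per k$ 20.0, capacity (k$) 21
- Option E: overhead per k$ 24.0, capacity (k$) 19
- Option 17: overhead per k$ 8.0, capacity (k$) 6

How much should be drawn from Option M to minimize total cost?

Use providers in increasing cost order.
Option 22 at 4.0: take all 3 k$ — 22 still needed.
Option 8 (7.0): use full 15 — 7 k$ to go.
Option 17 at 8.0: take all 6 k$ — 1 still needed.
Option M at 17.0: take 1 of its 18 — requirement met.
Option A, Option E, Option N: unused.

1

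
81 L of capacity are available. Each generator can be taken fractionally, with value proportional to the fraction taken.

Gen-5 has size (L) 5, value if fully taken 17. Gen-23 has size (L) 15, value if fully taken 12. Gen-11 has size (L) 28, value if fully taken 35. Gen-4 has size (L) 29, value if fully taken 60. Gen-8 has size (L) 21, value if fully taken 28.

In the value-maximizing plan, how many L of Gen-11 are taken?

Best value per unit of size first: Gen-5 17/5≈3.4, Gen-4 60/29≈2.07, Gen-8 28/21≈1.33, Gen-11 35/28≈1.25, Gen-23 12/15≈0.8.
All 5 L of Gen-5 fit (value 17) ; 76 remain.
All 29 L of Gen-4 fit (value 60) ; 47 remain.
Take all of Gen-8 (21 L, value 28) ; 26 L left.
Fill the last 26 L with part of Gen-11: 26/28 of it earns 32.5.

26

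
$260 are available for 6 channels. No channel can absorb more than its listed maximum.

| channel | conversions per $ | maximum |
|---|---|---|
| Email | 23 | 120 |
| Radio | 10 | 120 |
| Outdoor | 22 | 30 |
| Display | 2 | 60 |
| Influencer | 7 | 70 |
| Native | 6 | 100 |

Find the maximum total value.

4520

Order the channels by conversions per $: Email 23 > Outdoor 22 > Radio 10 > Influencer 7 > Native 6 > Display 2.
Email: +120 to 120 (cap) → 140 left.
Outdoor takes 30 to reach its cap of 30 → 110 left.
Radio: +110 (room for 120) → 110. Pool exhausted.
Total = 23×120 + 10×110 + 22×30 = 4520.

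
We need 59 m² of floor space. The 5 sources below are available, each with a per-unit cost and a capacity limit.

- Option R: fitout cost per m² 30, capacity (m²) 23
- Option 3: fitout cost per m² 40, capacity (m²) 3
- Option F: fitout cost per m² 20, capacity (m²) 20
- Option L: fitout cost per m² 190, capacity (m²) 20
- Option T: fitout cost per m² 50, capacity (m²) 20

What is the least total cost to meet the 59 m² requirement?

Fill from the cheapest source first.
Take 20 from Option F at 20 → need 39 more.
Take 23 from Option R at 30 → need 16 more.
Option 3 (40): use full 3 → 13 m² to go.
Option T (50): take the remaining 13 → done.
Option L: unused.
Cost = 20×20 + 23×30 + 3×40 + 13×50 = 1860.

1860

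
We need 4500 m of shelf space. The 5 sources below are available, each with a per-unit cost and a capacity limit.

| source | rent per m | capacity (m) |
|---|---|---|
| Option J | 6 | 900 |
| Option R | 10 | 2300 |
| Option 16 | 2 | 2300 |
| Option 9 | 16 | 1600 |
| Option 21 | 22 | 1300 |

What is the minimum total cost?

Fill from the cheapest source first.
Option 16 (2): use full 2300 → 2200 m to go.
Take 900 from Option J at 6 → need 1300 more.
Option R (10): take the remaining 1300 → done.
Option 9, Option 21: unused.
Cost = 2300×2 + 900×6 + 1300×10 = 23000.

23000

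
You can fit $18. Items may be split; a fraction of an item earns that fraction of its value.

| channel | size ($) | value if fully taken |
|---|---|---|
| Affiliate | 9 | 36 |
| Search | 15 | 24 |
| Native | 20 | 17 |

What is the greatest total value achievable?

50.4

Best value per unit of size first: Affiliate 36/9≈4, Search 24/15≈1.6, Native 17/20≈0.85.
All 9 $ of Affiliate fit (value 36) → 9 remain.
Only 9 $ remain; take 9/15 of Search for value 24×9/15 = 14.4.
Total value = 50.4.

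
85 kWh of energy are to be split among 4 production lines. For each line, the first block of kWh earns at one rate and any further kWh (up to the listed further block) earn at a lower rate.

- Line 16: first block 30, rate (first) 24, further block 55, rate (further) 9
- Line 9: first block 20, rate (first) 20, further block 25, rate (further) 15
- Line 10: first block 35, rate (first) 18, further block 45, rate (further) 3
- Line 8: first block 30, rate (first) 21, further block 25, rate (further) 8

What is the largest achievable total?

Order all 8 blocks by rate: Line 16/first 24 > Line 8/first 21 > Line 9/first 20 > Line 10/first 18 > Line 9/second 15 > Line 16/second 9 > Line 8/second 8 > Line 10/second 3.
Fill Line 16 first block (30 at 24) — 55 left.
Line 8 first at 21: fill all 30 — 25 left.
Fill Line 9 first block (20 at 20) — 5 left.
Line 10 first at 18: only 5 left, fill 5.
Total = 24×30 + 21×30 + 20×20 + 18×5 = 1840.

1840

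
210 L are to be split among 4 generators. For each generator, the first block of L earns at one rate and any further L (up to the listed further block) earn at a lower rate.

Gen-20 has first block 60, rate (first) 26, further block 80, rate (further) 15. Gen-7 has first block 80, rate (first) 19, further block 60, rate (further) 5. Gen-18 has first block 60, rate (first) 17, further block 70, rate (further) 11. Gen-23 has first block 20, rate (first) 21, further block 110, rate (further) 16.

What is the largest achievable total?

4350

Order all 8 blocks by rate: Gen-20/T1 26 > Gen-23/T1 21 > Gen-7/T1 19 > Gen-18/T1 17 > Gen-23/T2 16 > Gen-20/T2 15 > Gen-18/T2 11 > Gen-7/T2 5.
Gen-20/T1 (26): +60 → 150 left.
Gen-23 T1 at 21: fill all 20 → 130 left.
Fill Gen-7 T1 block (80 at 19) → 50 left.
50 remain; put them into Gen-18 T1 at 17.
Total = 26×60 + 21×20 + 19×80 + 17×50 = 4350.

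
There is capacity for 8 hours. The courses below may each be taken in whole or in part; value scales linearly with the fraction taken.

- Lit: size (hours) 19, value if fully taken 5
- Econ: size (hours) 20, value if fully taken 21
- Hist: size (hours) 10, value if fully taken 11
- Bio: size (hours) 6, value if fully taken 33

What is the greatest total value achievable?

Sort by value density: Bio 33/6≈5.5, Hist 11/10≈1.1, Econ 21/20≈1.05, Lit 5/19≈0.263.
Bio: take in full, 6 hours for value 33 ; 2 left.
2 hours left: a 2/10 share of Hist gives 11×2/10 = 2.2.
Total value = 35.2.

35.2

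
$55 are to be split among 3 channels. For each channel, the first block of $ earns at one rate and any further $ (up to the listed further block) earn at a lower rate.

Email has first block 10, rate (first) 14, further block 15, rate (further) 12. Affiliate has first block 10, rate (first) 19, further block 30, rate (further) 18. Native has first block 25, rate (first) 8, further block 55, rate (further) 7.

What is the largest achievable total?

Rank every tier by rate: Affiliate/tier1 19 > Affiliate/tier2 18 > Email/tier1 14 > Email/tier2 12 > Native/tier1 8 > Native/tier2 7.
Affiliate tier1 at 19: fill all 10 — 45 left.
Affiliate tier2 at 18: fill all 30 — 15 left.
Email tier1 at 14: fill all 10 — 5 left.
Email tier2 at 12: only 5 left, fill 5.
Total = 19×10 + 18×30 + 14×10 + 12×5 = 930.

930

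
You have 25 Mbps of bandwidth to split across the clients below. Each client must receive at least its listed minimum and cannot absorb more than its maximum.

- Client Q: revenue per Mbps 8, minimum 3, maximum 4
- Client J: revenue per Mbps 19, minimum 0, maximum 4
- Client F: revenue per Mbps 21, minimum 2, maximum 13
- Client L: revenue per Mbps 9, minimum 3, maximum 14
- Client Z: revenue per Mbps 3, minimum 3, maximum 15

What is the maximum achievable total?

Meeting every minimum uses 3+0+2+3+3 = 11 Mbps, leaving 14.
Highest revenue per Mbps first: Client F 21 > Client J 19 > Client L 9 > Client Q 8 > Client Z 3.
Give Client F 11 more to hit its cap of 13 ; 3 left.
Client J: +3 (room for 4) → 3. Pool exhausted.
Total = 8×3 + 19×3 + 21×13 + 9×3 + 3×3 = 390.

390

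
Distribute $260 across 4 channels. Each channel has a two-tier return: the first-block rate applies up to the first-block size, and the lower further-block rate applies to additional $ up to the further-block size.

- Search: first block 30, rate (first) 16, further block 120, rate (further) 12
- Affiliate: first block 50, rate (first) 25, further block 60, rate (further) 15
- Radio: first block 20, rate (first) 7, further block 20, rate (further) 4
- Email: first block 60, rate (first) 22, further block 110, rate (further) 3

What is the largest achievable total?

Rank every tier by rate: Affiliate/first 25 > Email/first 22 > Search/first 16 > Affiliate/second 15 > Search/second 12 > Radio/first 7 > Radio/second 4 > Email/second 3.
Fill Affiliate first block (50 at 25) — 210 left.
Email first at 22: fill all 60 — 150 left.
Fill Search first block (30 at 16) — 120 left.
Fill Affiliate second block (60 at 15) — 60 left.
Search/second: +60 of 120 at 12; pool empty.
Total = 25×50 + 22×60 + 16×30 + 15×60 + 12×60 = 4670.

4670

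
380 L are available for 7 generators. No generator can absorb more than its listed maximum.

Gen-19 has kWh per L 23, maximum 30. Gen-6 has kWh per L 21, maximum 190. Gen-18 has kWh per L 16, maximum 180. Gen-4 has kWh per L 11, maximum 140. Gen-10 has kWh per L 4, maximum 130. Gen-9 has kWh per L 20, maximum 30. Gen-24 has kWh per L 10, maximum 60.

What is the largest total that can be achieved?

7360

Order the generators by kWh per L: Gen-19 23 > Gen-6 21 > Gen-9 20 > Gen-18 16 > Gen-4 11 > Gen-24 10 > Gen-10 4.
Gen-19 takes 30 to reach its cap of 30 ; 350 left.
Gen-6 takes 190 to reach its cap of 190 ; 160 left.
Gen-9: +30 to 30 (cap) ; 130 left.
Gen-18 has room for 180 but only 130 remain, so it gets 130.
Total = 23×30 + 21×190 + 16×130 + 20×30 = 7360.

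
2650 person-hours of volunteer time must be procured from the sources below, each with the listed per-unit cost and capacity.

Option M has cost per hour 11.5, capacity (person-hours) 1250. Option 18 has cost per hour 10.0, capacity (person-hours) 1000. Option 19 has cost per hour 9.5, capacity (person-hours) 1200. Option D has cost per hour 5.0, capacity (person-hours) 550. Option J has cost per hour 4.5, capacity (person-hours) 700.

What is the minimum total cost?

19300

Use sources in increasing cost order.
Take 700 from Option J at 4.5 — need 1950 more.
Option D at 5.0: take all 550 person-hours — 1400 still needed.
Option 19 (9.5): use full 1200 — 200 person-hours to go.
Option 18 at 10.0: take 200 of its 1000 — requirement met.
Option M: unused.
Cost = 700×4.5 + 550×5.0 + 1200×9.5 + 200×10.0 = 19300.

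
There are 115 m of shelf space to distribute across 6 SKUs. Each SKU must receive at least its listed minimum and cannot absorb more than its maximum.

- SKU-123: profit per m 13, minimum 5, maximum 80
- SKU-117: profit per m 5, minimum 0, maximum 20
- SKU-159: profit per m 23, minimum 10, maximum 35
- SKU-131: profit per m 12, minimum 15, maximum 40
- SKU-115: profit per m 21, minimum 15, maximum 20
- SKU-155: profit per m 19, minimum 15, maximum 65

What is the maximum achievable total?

2230

Meeting every minimum uses 5+0+10+15+15+15 = 60 m, leaving 55.
Order the SKUs by profit per m: SKU-159 23 > SKU-115 21 > SKU-155 19 > SKU-123 13 > SKU-131 12 > SKU-117 5.
SKU-159 takes 25 more to reach its cap of 35 — 30 left.
SKU-115 takes 5 more to reach its cap of 20 — 25 left.
SKU-155 has room for 50 more but only 25 remain, so it gets 40.
Total = 13×5 + 23×35 + 12×15 + 21×20 + 19×40 = 2230.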